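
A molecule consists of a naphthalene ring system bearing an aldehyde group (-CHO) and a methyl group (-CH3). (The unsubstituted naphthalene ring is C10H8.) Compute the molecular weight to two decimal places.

170.21 g/mol

Atom tally by fragment:
  naphthalene ring system core → C:10 H:8
  (− 2 ring H displaced by substituents)
  + CHO → C:1 H:1 O:1
  + CH3 → C:1 H:3
Element totals:
  C: 12
  H: 10
  O: 1
Molecular formula: C12H10O.
  M = 12(12.011) + 10(1.008) + 15.999
    = 144.132 + 10.080 + 15.999 = 170.211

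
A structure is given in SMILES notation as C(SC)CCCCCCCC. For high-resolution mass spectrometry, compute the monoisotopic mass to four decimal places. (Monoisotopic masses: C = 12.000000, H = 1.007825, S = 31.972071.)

Atom tally by fragment:
  CH3SCH2 → C:2 H:5 S:1
  CH2 → C:1 H:2
  CH2 → C:1 H:2
  CH2 → C:1 H:2
  CH2 → C:1 H:2
  CH2 → C:1 H:2
  CH2 → C:1 H:2
  CH2 → C:1 H:2
  CH3 → C:1 H:3
Element totals:
  C: 10
  H: 22
  S: 1
Molecular formula: C10H22S.
  M = 10(12.0) + 22(1.007825) + 31.972071
    = 120.000000 + 22.172150 + 31.972071 = 174.144221

174.1442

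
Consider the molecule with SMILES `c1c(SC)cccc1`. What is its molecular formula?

Atom tally by fragment:
  benzene ring core → C:6 H:6
  (− 1 ring H displaced by substituents)
  + SCH3 → C:1 H:3 S:1
Element totals:
  C: 7
  H: 8
  S: 1

C7H8S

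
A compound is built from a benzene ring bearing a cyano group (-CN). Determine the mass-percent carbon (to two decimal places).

Atom tally by fragment:
  benzene ring core → C:6 H:6
  (− 1 ring H displaced by substituents)
  + CN → C:1 N:1
Element totals:
  C: 7
  H: 5
  N: 1
Molecular formula: C7H5N.
Molar mass = 103.124 g/mol.
Mass from C: 7 × 12.011 = 84.077 g/mol.
%C = 84.077 / 103.124 × 100 = 81.53%.

81.53%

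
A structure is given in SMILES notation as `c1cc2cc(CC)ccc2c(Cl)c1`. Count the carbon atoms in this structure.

12

Atom tally by fragment:
  naphthalene ring system core → C:10 H:8
  (− 2 ring H displaced by substituents)
  + C2H5 → C:2 H:5
  + Cl → Cl:1
Element totals:
  C: 12
  H: 11
  Cl: 1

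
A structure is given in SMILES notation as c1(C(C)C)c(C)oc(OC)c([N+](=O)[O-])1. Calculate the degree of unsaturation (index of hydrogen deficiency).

4

Atom tally by fragment:
  furan ring core → C:4 H:4 O:1
  (− 4 ring H displaced by substituents)
  + CH(CH3)2 → C:3 H:7
  + CH3 → C:1 H:3
  + OCH3 → C:1 H:3 O:1
  + NO2 → N:1 O:2
Element totals:
  C: 9
  H: 13
  N: 1
  O: 4
Molecular formula: C9H13NO4.
DoU = (2C + 2 + N − H − X) / 2 = (2·9 + 2 + 1 − 13 − 0) / 2 = 4.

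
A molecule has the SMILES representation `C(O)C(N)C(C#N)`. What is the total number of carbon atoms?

Atom tally by fragment:
  HOCH2 → C:1 H:3 O:1
  CH(NH2) → C:1 H:3 N:1
  CH2CN → C:2 H:2 N:1
Element totals:
  C: 4
  H: 8
  N: 2
  O: 1

4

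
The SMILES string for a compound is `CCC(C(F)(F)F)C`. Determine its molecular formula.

C5H9F3

Atom tally by fragment:
  CH3 → C:1 H:3
  CH2 → C:1 H:2
  CH(CF3) → C:2 H:1 F:3
  CH3 → C:1 H:3
Element totals:
  C: 5
  H: 9
  F: 3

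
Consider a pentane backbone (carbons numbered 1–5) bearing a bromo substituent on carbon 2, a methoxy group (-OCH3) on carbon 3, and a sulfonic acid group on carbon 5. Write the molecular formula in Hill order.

C6H13BrO4S

Atom tally by fragment:
  CH3 → C:1 H:3
  CH(Br) → C:1 H:1 Br:1
  CH(OCH3) → C:2 H:4 O:1
  CH2 → C:1 H:2
  CH2SO3H → C:1 H:3 S:1 O:3
Element totals:
  C: 6
  H: 13
  Br: 1
  O: 4
  S: 1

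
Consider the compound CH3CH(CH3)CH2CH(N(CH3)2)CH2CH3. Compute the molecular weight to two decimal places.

143.27 g/mol

Atom tally by fragment:
  CH3 → C:1 H:3
  CH(CH3) → C:2 H:4
  CH2 → C:1 H:2
  CH(N(CH3)2) → C:3 H:7 N:1
  CH2 → C:1 H:2
  CH3 → C:1 H:3
Element totals:
  C: 9
  H: 21
  N: 1
Molecular formula: C9H21N.
  M = 9(12.011) + 21(1.008) + 14.007
    = 108.099 + 21.168 + 14.007 = 143.274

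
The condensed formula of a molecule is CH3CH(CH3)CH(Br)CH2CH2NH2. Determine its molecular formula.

Atom tally by fragment:
  CH3 → C:1 H:3
  CH(CH3) → C:2 H:4
  CH(Br) → C:1 H:1 Br:1
  CH2 → C:1 H:2
  CH2NH2 → C:1 H:4 N:1
Element totals:
  C: 6
  H: 14
  Br: 1
  N: 1

C6H14BrN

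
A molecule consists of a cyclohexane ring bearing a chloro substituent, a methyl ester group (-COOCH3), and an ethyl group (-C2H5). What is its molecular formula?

Atom tally by fragment:
  cyclohexane ring core → C:6 H:12
  (− 3 ring H displaced by substituents)
  + Cl → Cl:1
  + COOCH3 → C:2 H:3 O:2
  + C2H5 → C:2 H:5
Element totals:
  C: 10
  H: 17
  Cl: 1
  O: 2

C10H17ClO2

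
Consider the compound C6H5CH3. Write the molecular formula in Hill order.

C7H8

Atom tally by fragment:
  benzene ring core → C:6 H:6
  (− 1 ring H displaced by substituents)
  + CH3 → C:1 H:3
Element totals:
  C: 7
  H: 8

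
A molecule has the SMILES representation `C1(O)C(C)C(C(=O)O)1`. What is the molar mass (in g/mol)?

116.12 g/mol

Atom tally by fragment:
  cyclopropane ring core → C:3 H:6
  (− 3 ring H displaced by substituents)
  + OH → O:1 H:1
  + CH3 → C:1 H:3
  + COOH → C:1 H:1 O:2
Element totals:
  C: 5
  H: 8
  O: 3
Molecular formula: C5H8O3.
  M = 5(12.011) + 8(1.008) + 3(15.999)
    = 60.055 + 8.064 + 47.997 = 116.116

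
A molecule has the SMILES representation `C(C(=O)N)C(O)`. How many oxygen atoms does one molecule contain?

Atom tally by fragment:
  H2NOCCH2 → C:2 H:4 O:1 N:1
  CH2OH → C:1 H:3 O:1
Element totals:
  C: 3
  H: 7
  N: 1
  O: 2

2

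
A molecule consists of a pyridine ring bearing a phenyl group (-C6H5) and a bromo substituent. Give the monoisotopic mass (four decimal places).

232.9840

Atom tally by fragment:
  pyridine ring core → C:5 H:5 N:1
  (− 2 ring H displaced by substituents)
  + C6H5 → C:6 H:5
  + Br → Br:1
Element totals:
  C: 11
  H: 8
  Br: 1
  N: 1
Molecular formula: C11H8BrN.
  M = 11(12.0) + 8(1.007825) + 78.918338 + 14.003074
    = 132.000000 + 8.062600 + 78.918338 + 14.003074 = 232.984012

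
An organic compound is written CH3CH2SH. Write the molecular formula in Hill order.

Element totals:
  C: 2
  H: 6
  S: 1

C2H6S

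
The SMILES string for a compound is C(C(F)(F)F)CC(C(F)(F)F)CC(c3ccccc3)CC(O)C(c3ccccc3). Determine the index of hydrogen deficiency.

Atom tally by fragment:
  F3CCH2 → C:2 H:2 F:3
  CH2 → C:1 H:2
  CH(CF3) → C:2 H:1 F:3
  CH2 → C:1 H:2
  CH(C6H5) → C:7 H:6
  CH2 → C:1 H:2
  CH(OH) → C:1 H:2 O:1
  CH2C6H5 → C:7 H:7
Element totals:
  C: 22
  H: 24
  F: 6
  O: 1
Molecular formula: C22H24F6O.
DoU = (2C + 2 + N − H − X) / 2 = (2·22 + 2 + 0 − 24 − 6) / 2 = 8.

8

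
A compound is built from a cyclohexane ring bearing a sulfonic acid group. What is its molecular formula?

Atom tally by fragment:
  cyclohexane ring core → C:6 H:12
  (− 1 ring H displaced by substituents)
  + SO3H → S:1 O:3 H:1
Element totals:
  C: 6
  H: 12
  O: 3
  S: 1

C6H12O3S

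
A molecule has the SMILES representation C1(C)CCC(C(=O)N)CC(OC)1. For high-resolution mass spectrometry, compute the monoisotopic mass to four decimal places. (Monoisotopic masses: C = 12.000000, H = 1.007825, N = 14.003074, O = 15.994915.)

Atom tally by fragment:
  cyclohexane ring core → C:6 H:12
  (− 3 ring H displaced by substituents)
  + CH3 → C:1 H:3
  + CONH2 → C:1 H:2 O:1 N:1
  + OCH3 → C:1 H:3 O:1
Element totals:
  C: 9
  H: 17
  N: 1
  O: 2
Molecular formula: C9H17NO2.
  M = 9(12.0) + 17(1.007825) + 14.003074 + 2(15.994915)
    = 108.000000 + 17.133025 + 14.003074 + 31.989830 = 171.125929

171.1259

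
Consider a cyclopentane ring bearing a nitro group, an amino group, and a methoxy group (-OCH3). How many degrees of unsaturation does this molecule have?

2

Atom tally by fragment:
  cyclopentane ring core → C:5 H:10
  (− 3 ring H displaced by substituents)
  + NO2 → N:1 O:2
  + NH2 → N:1 H:2
  + OCH3 → C:1 H:3 O:1
Element totals:
  C: 6
  H: 12
  N: 2
  O: 3
Molecular formula: C6H12N2O3.
DoU = (2C + 2 + N − H − X) / 2 = (2·6 + 2 + 2 − 12 − 0) / 2 = 2.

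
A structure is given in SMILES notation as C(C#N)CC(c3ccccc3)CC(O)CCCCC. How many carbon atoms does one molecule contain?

Atom tally by fragment:
  NCCH2 → C:2 H:2 N:1
  CH2 → C:1 H:2
  CH(C6H5) → C:7 H:6
  CH2 → C:1 H:2
  CH(OH) → C:1 H:2 O:1
  CH2 → C:1 H:2
  CH2 → C:1 H:2
  CH2 → C:1 H:2
  CH2 → C:1 H:2
  CH3 → C:1 H:3
Element totals:
  C: 17
  H: 25
  N: 1
  O: 1

17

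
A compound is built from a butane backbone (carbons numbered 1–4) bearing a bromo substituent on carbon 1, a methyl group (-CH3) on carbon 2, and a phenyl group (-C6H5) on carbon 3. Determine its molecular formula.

Atom tally by fragment:
  BrCH2 → C:1 H:2 Br:1
  CH(CH3) → C:2 H:4
  CH(C6H5) → C:7 H:6
  CH3 → C:1 H:3
Element totals:
  C: 11
  H: 15
  Br: 1

C11H15Br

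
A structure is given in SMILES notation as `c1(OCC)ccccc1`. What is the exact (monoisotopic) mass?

122.0732

Atom tally by fragment:
  benzene ring core → C:6 H:6
  (− 1 ring H displaced by substituents)
  + OC2H5 → C:2 H:5 O:1
Element totals:
  C: 8
  H: 10
  O: 1
Molecular formula: C8H10O.
  M = 8(12.0) + 10(1.007825) + 15.994915
    = 96.000000 + 10.078250 + 15.994915 = 122.073165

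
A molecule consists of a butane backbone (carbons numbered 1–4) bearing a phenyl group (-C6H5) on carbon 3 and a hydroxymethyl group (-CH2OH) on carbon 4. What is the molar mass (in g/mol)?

164.25 g/mol

Atom tally by fragment:
  CH3 → C:1 H:3
  CH2 → C:1 H:2
  CH(C6H5) → C:7 H:6
  CH2CH2OH → C:2 H:5 O:1
Element totals:
  C: 11
  H: 16
  O: 1
Molecular formula: C11H16O.
  M = 11(12.011) + 16(1.008) + 15.999
    = 132.121 + 16.128 + 15.999 = 164.248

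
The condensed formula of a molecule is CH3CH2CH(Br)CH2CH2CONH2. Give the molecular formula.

Atom tally by fragment:
  CH3 → C:1 H:3
  CH2 → C:1 H:2
  CH(Br) → C:1 H:1 Br:1
  CH2 → C:1 H:2
  CH2CONH2 → C:2 H:4 O:1 N:1
Element totals:
  C: 6
  H: 12
  Br: 1
  N: 1
  O: 1

C6H12BrNO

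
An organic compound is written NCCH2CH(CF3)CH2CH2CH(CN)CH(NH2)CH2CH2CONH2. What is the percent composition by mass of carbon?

49.65%

Atom tally by fragment:
  NCCH2 → C:2 H:2 N:1
  CH(CF3) → C:2 H:1 F:3
  CH2 → C:1 H:2
  CH2 → C:1 H:2
  CH(CN) → C:2 H:1 N:1
  CH(NH2) → C:1 H:3 N:1
  CH2 → C:1 H:2
  CH2CONH2 → C:2 H:4 O:1 N:1
Element totals:
  C: 12
  H: 17
  F: 3
  N: 4
  O: 1
Molecular formula: C12H17F3N4O.
Molar mass = 290.289 g/mol.
Mass from C: 12 × 12.011 = 144.132 g/mol.
%C = 144.132 / 290.289 × 100 = 49.65%.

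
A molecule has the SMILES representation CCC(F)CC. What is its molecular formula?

Atom tally by fragment:
  CH3 → C:1 H:3
  CH2 → C:1 H:2
  CH(F) → C:1 H:1 F:1
  CH2 → C:1 H:2
  CH3 → C:1 H:3
Element totals:
  C: 5
  H: 11
  F: 1

C5H11F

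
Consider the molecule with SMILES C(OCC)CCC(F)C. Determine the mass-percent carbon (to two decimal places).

Atom tally by fragment:
  C2H5OCH2 → C:3 H:7 O:1
  CH2 → C:1 H:2
  CH2 → C:1 H:2
  CH(F) → C:1 H:1 F:1
  CH3 → C:1 H:3
Element totals:
  C: 7
  H: 15
  F: 1
  O: 1
Molecular formula: C7H15FO.
Molar mass = 134.194 g/mol.
Mass from C: 7 × 12.011 = 84.077 g/mol.
%C = 84.077 / 134.194 × 100 = 62.65%.

62.65%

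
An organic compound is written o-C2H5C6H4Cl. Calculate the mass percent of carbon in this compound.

68.34%

Element totals:
  C: 8
  H: 9
  Cl: 1
Molecular formula: C8H9Cl.
Molar mass = 140.610 g/mol.
Mass from C: 8 × 12.011 = 96.088 g/mol.
%C = 96.088 / 140.610 × 100 = 68.34%.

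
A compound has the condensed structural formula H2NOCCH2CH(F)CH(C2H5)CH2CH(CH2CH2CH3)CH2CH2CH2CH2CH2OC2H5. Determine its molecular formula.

C18H36FNO2

Atom tally by fragment:
  H2NOCCH2 → C:2 H:4 O:1 N:1
  CH(F) → C:1 H:1 F:1
  CH(C2H5) → C:3 H:6
  CH2 → C:1 H:2
  CH(CH2CH2CH3) → C:4 H:8
  CH2 → C:1 H:2
  CH2 → C:1 H:2
  CH2 → C:1 H:2
  CH2 → C:1 H:2
  CH2OC2H5 → C:3 H:7 O:1
Element totals:
  C: 18
  H: 36
  F: 1
  N: 1
  O: 2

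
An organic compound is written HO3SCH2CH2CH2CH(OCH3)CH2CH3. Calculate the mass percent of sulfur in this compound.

16.34%

Element totals:
  C: 7
  H: 16
  O: 4
  S: 1
Molecular formula: C7H16O4S.
Molar mass = 196.261 g/mol.
Mass from S: 1 × 32.06 = 32.060 g/mol.
%S = 32.060 / 196.261 × 100 = 16.34%.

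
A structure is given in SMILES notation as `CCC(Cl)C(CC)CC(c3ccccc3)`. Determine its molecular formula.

Atom tally by fragment:
  CH3 → C:1 H:3
  CH2 → C:1 H:2
  CH(Cl) → C:1 H:1 Cl:1
  CH(C2H5) → C:3 H:6
  CH2 → C:1 H:2
  CH2C6H5 → C:7 H:7
Element totals:
  C: 14
  H: 21
  Cl: 1

C14H21Cl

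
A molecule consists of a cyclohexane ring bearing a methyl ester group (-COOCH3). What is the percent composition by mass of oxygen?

Atom tally by fragment:
  cyclohexane ring core → C:6 H:12
  (− 1 ring H displaced by substituents)
  + COOCH3 → C:2 H:3 O:2
Element totals:
  C: 8
  H: 14
  O: 2
Molecular formula: C8H14O2.
Molar mass = 142.198 g/mol.
Mass from O: 2 × 15.999 = 31.998 g/mol.
%O = 31.998 / 142.198 × 100 = 22.50%.

22.50%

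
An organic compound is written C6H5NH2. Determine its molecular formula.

C6H7N

Atom tally by fragment:
  benzene ring core → C:6 H:6
  (− 1 ring H displaced by substituents)
  + NH2 → N:1 H:2
Element totals:
  C: 6
  H: 7
  N: 1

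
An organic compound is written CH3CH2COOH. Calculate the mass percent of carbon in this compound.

48.64%

Atom tally by fragment:
  CH3 → C:1 H:3
  CH2COOH → C:2 H:3 O:2
Element totals:
  C: 3
  H: 6
  O: 2
Molecular formula: C3H6O2.
Molar mass = 74.079 g/mol.
Mass from C: 3 × 12.011 = 36.033 g/mol.
%C = 36.033 / 74.079 × 100 = 48.64%.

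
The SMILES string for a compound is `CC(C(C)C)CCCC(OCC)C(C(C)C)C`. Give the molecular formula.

Atom tally by fragment:
  CH3 → C:1 H:3
  CH(CH(CH3)2) → C:4 H:8
  CH2 → C:1 H:2
  CH2 → C:1 H:2
  CH2 → C:1 H:2
  CH(OC2H5) → C:3 H:6 O:1
  CH(CH(CH3)2) → C:4 H:8
  CH3 → C:1 H:3
Element totals:
  C: 16
  H: 34
  O: 1

C16H34O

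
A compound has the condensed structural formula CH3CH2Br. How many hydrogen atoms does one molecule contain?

Atom tally by fragment:
  CH3 → C:1 H:3
  CH2Br → C:1 H:2 Br:1
Element totals:
  C: 2
  H: 5
  Br: 1

5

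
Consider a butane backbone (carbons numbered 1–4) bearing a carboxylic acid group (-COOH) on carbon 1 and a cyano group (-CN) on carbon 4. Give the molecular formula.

Atom tally by fragment:
  HOOCCH2 → C:2 H:3 O:2
  CH2 → C:1 H:2
  CH2 → C:1 H:2
  CH2CN → C:2 H:2 N:1
Element totals:
  C: 6
  H: 9
  N: 1
  O: 2

C6H9NO2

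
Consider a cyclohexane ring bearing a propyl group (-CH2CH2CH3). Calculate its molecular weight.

126.24 g/mol

Atom tally by fragment:
  cyclohexane ring core → C:6 H:12
  (− 1 ring H displaced by substituents)
  + CH2CH2CH3 → C:3 H:7
Element totals:
  C: 9
  H: 18
Molecular formula: C9H18.
  M = 9(12.011) + 18(1.008)
    = 108.099 + 18.144 = 126.243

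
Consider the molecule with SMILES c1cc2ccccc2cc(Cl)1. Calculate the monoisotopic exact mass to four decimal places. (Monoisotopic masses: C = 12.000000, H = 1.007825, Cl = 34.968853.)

162.0236

Atom tally by fragment:
  naphthalene ring system core → C:10 H:8
  (− 1 ring H displaced by substituents)
  + Cl → Cl:1
Element totals:
  C: 10
  H: 7
  Cl: 1
Molecular formula: C10H7Cl.
  M = 10(12.0) + 7(1.007825) + 34.968853
    = 120.000000 + 7.054775 + 34.968853 = 162.023628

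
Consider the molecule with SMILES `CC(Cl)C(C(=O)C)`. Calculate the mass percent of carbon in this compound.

49.81%

Atom tally by fragment:
  CH3 → C:1 H:3
  CH(Cl) → C:1 H:1 Cl:1
  CH2COCH3 → C:3 H:5 O:1
Element totals:
  C: 5
  H: 9
  Cl: 1
  O: 1
Molecular formula: C5H9ClO.
Molar mass = 120.576 g/mol.
Mass from C: 5 × 12.011 = 60.055 g/mol.
%C = 60.055 / 120.576 × 100 = 49.81%.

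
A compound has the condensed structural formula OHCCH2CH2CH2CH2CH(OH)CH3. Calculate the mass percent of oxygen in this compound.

24.58%

Element totals:
  C: 7
  H: 14
  O: 2
Molecular formula: C7H14O2.
Molar mass = 130.187 g/mol.
Mass from O: 2 × 15.999 = 31.998 g/mol.
%O = 31.998 / 130.187 × 100 = 24.58%.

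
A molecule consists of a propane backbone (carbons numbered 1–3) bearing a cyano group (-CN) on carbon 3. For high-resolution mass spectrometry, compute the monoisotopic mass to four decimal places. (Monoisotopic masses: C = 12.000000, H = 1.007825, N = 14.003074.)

Atom tally by fragment:
  CH3 → C:1 H:3
  CH2 → C:1 H:2
  CH2CN → C:2 H:2 N:1
Element totals:
  C: 4
  H: 7
  N: 1
Molecular formula: C4H7N.
  M = 4(12.0) + 7(1.007825) + 14.003074
    = 48.000000 + 7.054775 + 14.003074 = 69.057849

69.0578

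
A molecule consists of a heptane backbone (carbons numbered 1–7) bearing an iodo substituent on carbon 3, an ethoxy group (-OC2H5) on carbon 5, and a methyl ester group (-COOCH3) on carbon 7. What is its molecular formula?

C11H21IO3

Atom tally by fragment:
  CH3 → C:1 H:3
  CH2 → C:1 H:2
  CH(I) → C:1 H:1 I:1
  CH2 → C:1 H:2
  CH(OC2H5) → C:3 H:6 O:1
  CH2 → C:1 H:2
  CH2COOCH3 → C:3 H:5 O:2
Element totals:
  C: 11
  H: 21
  I: 1
  O: 3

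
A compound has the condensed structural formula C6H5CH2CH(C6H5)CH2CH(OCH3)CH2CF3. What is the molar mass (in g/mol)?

322.37 g/mol

Element totals:
  C: 19
  H: 21
  F: 3
  O: 1
Molecular formula: C19H21F3O.
  M = 19(12.011) + 21(1.008) + 3(18.998) + 15.999
    = 228.209 + 21.168 + 56.994 + 15.999 = 322.370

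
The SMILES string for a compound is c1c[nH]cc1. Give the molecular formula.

C4H5N

Atom tally by fragment:
  pyrrole ring core → C:4 H:5 N:1
Element totals:
  C: 4
  H: 5
  N: 1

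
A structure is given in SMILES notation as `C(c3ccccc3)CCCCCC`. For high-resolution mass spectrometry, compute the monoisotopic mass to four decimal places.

Atom tally by fragment:
  C6H5CH2 → C:7 H:7
  CH2 → C:1 H:2
  CH2 → C:1 H:2
  CH2 → C:1 H:2
  CH2 → C:1 H:2
  CH2 → C:1 H:2
  CH3 → C:1 H:3
Element totals:
  C: 13
  H: 20
Molecular formula: C13H20.
  M = 13(12.0) + 20(1.007825)
    = 156.000000 + 20.156500 = 176.156500

176.1565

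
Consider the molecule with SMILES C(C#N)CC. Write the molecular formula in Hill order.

Atom tally by fragment:
  NCCH2 → C:2 H:2 N:1
  CH2 → C:1 H:2
  CH3 → C:1 H:3
Element totals:
  C: 4
  H: 7
  N: 1

C4H7N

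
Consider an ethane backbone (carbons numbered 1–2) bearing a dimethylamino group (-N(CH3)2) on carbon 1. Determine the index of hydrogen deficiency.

Atom tally by fragment:
  (CH3)2NCH2 → C:3 H:8 N:1
  CH3 → C:1 H:3
Element totals:
  C: 4
  H: 11
  N: 1
Molecular formula: C4H11N.
DoU = (2C + 2 + N − H − X) / 2 = (2·4 + 2 + 1 − 11 − 0) / 2 = 0.

0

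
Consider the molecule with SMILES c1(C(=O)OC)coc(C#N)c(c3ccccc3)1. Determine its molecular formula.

C13H9NO3

Atom tally by fragment:
  furan ring core → C:4 H:4 O:1
  (− 3 ring H displaced by substituents)
  + COOCH3 → C:2 H:3 O:2
  + CN → C:1 N:1
  + C6H5 → C:6 H:5
Element totals:
  C: 13
  H: 9
  N: 1
  O: 3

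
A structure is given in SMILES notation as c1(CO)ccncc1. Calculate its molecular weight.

Atom tally by fragment:
  pyridine ring core → C:5 H:5 N:1
  (− 1 ring H displaced by substituents)
  + CH2OH → C:1 H:3 O:1
Element totals:
  C: 6
  H: 7
  N: 1
  O: 1
Molecular formula: C6H7NO.
  M = 6(12.011) + 7(1.008) + 14.007 + 15.999
    = 72.066 + 7.056 + 14.007 + 15.999 = 109.128

109.13 g/mol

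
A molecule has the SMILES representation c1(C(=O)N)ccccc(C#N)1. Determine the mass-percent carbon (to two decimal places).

65.75%

Atom tally by fragment:
  benzene ring core → C:6 H:6
  (− 2 ring H displaced by substituents)
  + CONH2 → C:1 H:2 O:1 N:1
  + CN → C:1 N:1
Element totals:
  C: 8
  H: 6
  N: 2
  O: 1
Molecular formula: C8H6N2O.
Molar mass = 146.149 g/mol.
Mass from C: 8 × 12.011 = 96.088 g/mol.
%C = 96.088 / 146.149 × 100 = 65.75%.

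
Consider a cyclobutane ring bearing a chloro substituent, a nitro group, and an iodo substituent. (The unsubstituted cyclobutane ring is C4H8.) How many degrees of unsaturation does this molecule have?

2

Atom tally by fragment:
  cyclobutane ring core → C:4 H:8
  (− 3 ring H displaced by substituents)
  + Cl → Cl:1
  + NO2 → N:1 O:2
  + I → I:1
Element totals:
  C: 4
  H: 5
  Cl: 1
  I: 1
  N: 1
  O: 2
Molecular formula: C4H5ClINO2.
DoU = (2C + 2 + N − H − X) / 2 = (2·4 + 2 + 1 − 5 − 2) / 2 = 2.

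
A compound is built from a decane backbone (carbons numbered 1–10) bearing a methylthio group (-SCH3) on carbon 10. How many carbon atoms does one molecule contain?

Atom tally by fragment:
  CH3 → C:1 H:3
  CH2 → C:1 H:2
  CH2 → C:1 H:2
  CH2 → C:1 H:2
  CH2 → C:1 H:2
  CH2 → C:1 H:2
  CH2 → C:1 H:2
  CH2 → C:1 H:2
  CH2 → C:1 H:2
  CH2SCH3 → C:2 H:5 S:1
Element totals:
  C: 11
  H: 24
  S: 1

11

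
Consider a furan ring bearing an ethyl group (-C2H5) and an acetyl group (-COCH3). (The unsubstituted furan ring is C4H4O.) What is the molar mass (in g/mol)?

138.17 g/mol

Atom tally by fragment:
  furan ring core → C:4 H:4 O:1
  (− 2 ring H displaced by substituents)
  + C2H5 → C:2 H:5
  + COCH3 → C:2 H:3 O:1
Element totals:
  C: 8
  H: 10
  O: 2
Molecular formula: C8H10O2.
  M = 8(12.011) + 10(1.008) + 2(15.999)
    = 96.088 + 10.080 + 31.998 = 138.166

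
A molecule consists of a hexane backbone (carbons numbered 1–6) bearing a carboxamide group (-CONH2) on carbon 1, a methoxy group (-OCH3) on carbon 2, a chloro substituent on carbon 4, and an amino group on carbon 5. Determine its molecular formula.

Atom tally by fragment:
  H2NOCCH2 → C:2 H:4 O:1 N:1
  CH(OCH3) → C:2 H:4 O:1
  CH2 → C:1 H:2
  CH(Cl) → C:1 H:1 Cl:1
  CH(NH2) → C:1 H:3 N:1
  CH3 → C:1 H:3
Element totals:
  C: 8
  H: 17
  Cl: 1
  N: 2
  O: 2

C8H17ClN2O2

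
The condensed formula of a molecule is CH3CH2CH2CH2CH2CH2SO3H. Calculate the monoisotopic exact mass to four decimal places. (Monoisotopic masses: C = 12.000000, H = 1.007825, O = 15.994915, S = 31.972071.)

166.0664

Atom tally by fragment:
  CH3 → C:1 H:3
  CH2 → C:1 H:2
  CH2 → C:1 H:2
  CH2 → C:1 H:2
  CH2 → C:1 H:2
  CH2SO3H → C:1 H:3 S:1 O:3
Element totals:
  C: 6
  H: 14
  O: 3
  S: 1
Molecular formula: C6H14O3S.
  M = 6(12.0) + 14(1.007825) + 3(15.994915) + 31.972071
    = 72.000000 + 14.109550 + 47.984745 + 31.972071 = 166.066366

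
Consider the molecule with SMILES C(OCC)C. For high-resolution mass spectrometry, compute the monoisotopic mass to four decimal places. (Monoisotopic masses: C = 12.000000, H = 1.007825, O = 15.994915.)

Atom tally by fragment:
  C2H5OCH2 → C:3 H:7 O:1
  CH3 → C:1 H:3
Element totals:
  C: 4
  H: 10
  O: 1
Molecular formula: C4H10O.
  M = 4(12.0) + 10(1.007825) + 15.994915
    = 48.000000 + 10.078250 + 15.994915 = 74.073165

74.0732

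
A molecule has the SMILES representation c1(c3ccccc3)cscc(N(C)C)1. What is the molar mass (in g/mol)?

203.30 g/mol

Atom tally by fragment:
  thiophene ring core → C:4 H:4 S:1
  (− 2 ring H displaced by substituents)
  + C6H5 → C:6 H:5
  + N(CH3)2 → N:1 C:2 H:6
Element totals:
  C: 12
  H: 13
  N: 1
  S: 1
Molecular formula: C12H13NS.
  M = 12(12.011) + 13(1.008) + 14.007 + 32.06
    = 144.132 + 13.104 + 14.007 + 32.060 = 203.303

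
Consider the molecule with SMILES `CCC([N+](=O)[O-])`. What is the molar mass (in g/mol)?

Atom tally by fragment:
  CH3 → C:1 H:3
  CH2 → C:1 H:2
  CH2NO2 → C:1 H:2 N:1 O:2
Element totals:
  C: 3
  H: 7
  N: 1
  O: 2
Molecular formula: C3H7NO2.
  M = 3(12.011) + 7(1.008) + 14.007 + 2(15.999)
    = 36.033 + 7.056 + 14.007 + 31.998 = 89.094

89.09 g/mol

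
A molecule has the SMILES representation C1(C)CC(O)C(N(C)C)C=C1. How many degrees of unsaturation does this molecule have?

Atom tally by fragment:
  cyclohexene ring core → C:6 H:10
  (− 3 ring H displaced by substituents)
  + CH3 → C:1 H:3
  + OH → O:1 H:1
  + N(CH3)2 → N:1 C:2 H:6
Element totals:
  C: 9
  H: 17
  N: 1
  O: 1
Molecular formula: C9H17NO.
DoU = (2C + 2 + N − H − X) / 2 = (2·9 + 2 + 1 − 17 − 0) / 2 = 2.

2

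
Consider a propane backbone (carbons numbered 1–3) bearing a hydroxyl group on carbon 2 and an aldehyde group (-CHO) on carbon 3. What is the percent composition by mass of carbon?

Atom tally by fragment:
  CH3 → C:1 H:3
  CH(OH) → C:1 H:2 O:1
  CH2CHO → C:2 H:3 O:1
Element totals:
  C: 4
  H: 8
  O: 2
Molecular formula: C4H8O2.
Molar mass = 88.106 g/mol.
Mass from C: 4 × 12.011 = 48.044 g/mol.
%C = 48.044 / 88.106 × 100 = 54.53%.

54.53%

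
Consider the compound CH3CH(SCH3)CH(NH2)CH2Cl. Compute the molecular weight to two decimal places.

Atom tally by fragment:
  CH3 → C:1 H:3
  CH(SCH3) → C:2 H:4 S:1
  CH(NH2) → C:1 H:3 N:1
  CH2Cl → C:1 H:2 Cl:1
Element totals:
  C: 5
  H: 12
  Cl: 1
  N: 1
  S: 1
Molecular formula: C5H12ClNS.
  M = 5(12.011) + 12(1.008) + 35.45 + 14.007 + 32.06
    = 60.055 + 12.096 + 35.450 + 14.007 + 32.060 = 153.668

153.67 g/mol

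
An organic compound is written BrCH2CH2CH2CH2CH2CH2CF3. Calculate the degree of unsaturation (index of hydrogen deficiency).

0

Element totals:
  C: 7
  H: 12
  Br: 1
  F: 3
Molecular formula: C7H12BrF3.
DoU = (2C + 2 + N − H − X) / 2 = (2·7 + 2 + 0 − 12 − 4) / 2 = 0.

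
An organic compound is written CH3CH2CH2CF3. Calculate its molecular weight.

112.09 g/mol

Element totals:
  C: 4
  H: 7
  F: 3
Molecular formula: C4H7F3.
  M = 4(12.011) + 7(1.008) + 3(18.998)
    = 48.044 + 7.056 + 56.994 = 112.094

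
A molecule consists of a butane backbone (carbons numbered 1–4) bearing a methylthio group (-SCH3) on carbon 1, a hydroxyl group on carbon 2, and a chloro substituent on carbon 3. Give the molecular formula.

C5H11ClOS

Atom tally by fragment:
  CH3SCH2 → C:2 H:5 S:1
  CH(OH) → C:1 H:2 O:1
  CH(Cl) → C:1 H:1 Cl:1
  CH3 → C:1 H:3
Element totals:
  C: 5
  H: 11
  Cl: 1
  O: 1
  S: 1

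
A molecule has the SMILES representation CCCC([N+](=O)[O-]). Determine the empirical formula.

C4H9NO2

Atom tally by fragment:
  CH3 → C:1 H:3
  CH2 → C:1 H:2
  CH2 → C:1 H:2
  CH2NO2 → C:1 H:2 N:1 O:2
Element totals:
  C: 4
  H: 9
  N: 1
  O: 2
Molecular formula: C4H9NO2.
gcd of subscripts (4, 9, 1, 2) = 1, so the empirical formula equals the molecular formula.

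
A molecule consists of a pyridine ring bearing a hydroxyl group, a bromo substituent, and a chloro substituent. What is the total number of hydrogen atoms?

Atom tally by fragment:
  pyridine ring core → C:5 H:5 N:1
  (− 3 ring H displaced by substituents)
  + OH → O:1 H:1
  + Br → Br:1
  + Cl → Cl:1
Element totals:
  C: 5
  H: 3
  Br: 1
  Cl: 1
  N: 1
  O: 1

3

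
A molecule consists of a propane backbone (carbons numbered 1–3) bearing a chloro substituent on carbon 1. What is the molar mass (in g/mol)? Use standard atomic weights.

78.54 g/mol

Atom tally by fragment:
  ClCH2 → C:1 H:2 Cl:1
  CH2 → C:1 H:2
  CH3 → C:1 H:3
Element totals:
  C: 3
  H: 7
  Cl: 1
Molecular formula: C3H7Cl.
  M = 3(12.011) + 7(1.008) + 35.45
    = 36.033 + 7.056 + 35.450 = 78.539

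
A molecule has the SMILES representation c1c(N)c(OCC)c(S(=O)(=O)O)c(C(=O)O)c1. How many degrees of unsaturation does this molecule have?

5

Atom tally by fragment:
  benzene ring core → C:6 H:6
  (− 4 ring H displaced by substituents)
  + NH2 → N:1 H:2
  + OC2H5 → C:2 H:5 O:1
  + SO3H → S:1 O:3 H:1
  + COOH → C:1 H:1 O:2
Element totals:
  C: 9
  H: 11
  N: 1
  O: 6
  S: 1
Molecular formula: C9H11NO6S.
DoU = (2C + 2 + N − H − X) / 2 = (2·9 + 2 + 1 − 11 − 0) / 2 = 5.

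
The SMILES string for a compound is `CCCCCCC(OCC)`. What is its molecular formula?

C9H20O

Atom tally by fragment:
  CH3 → C:1 H:3
  CH2 → C:1 H:2
  CH2 → C:1 H:2
  CH2 → C:1 H:2
  CH2 → C:1 H:2
  CH2 → C:1 H:2
  CH2OC2H5 → C:3 H:7 O:1
Element totals:
  C: 9
  H: 20
  O: 1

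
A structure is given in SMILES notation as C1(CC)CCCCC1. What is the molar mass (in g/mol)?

112.22 g/mol

Atom tally by fragment:
  cyclohexane ring core → C:6 H:12
  (− 1 ring H displaced by substituents)
  + C2H5 → C:2 H:5
Element totals:
  C: 8
  H: 16
Molecular formula: C8H16.
  M = 8(12.011) + 16(1.008)
    = 96.088 + 16.128 = 112.216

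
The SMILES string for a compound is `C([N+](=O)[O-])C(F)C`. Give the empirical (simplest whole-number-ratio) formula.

C3H6FNO2

Atom tally by fragment:
  O2NCH2 → C:1 H:2 N:1 O:2
  CH(F) → C:1 H:1 F:1
  CH3 → C:1 H:3
Element totals:
  C: 3
  H: 6
  F: 1
  N: 1
  O: 2
Molecular formula: C3H6FNO2.
gcd of subscripts (3, 1, 6, 1, 2) = 1, so the empirical formula equals the molecular formula.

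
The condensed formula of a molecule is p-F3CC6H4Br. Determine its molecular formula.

C7H4BrF3

Atom tally by fragment:
  benzene ring core → C:6 H:6
  (− 2 ring H displaced by substituents)
  + CF3 → C:1 F:3
  + Br → Br:1
Element totals:
  C: 7
  H: 4
  Br: 1
  F: 3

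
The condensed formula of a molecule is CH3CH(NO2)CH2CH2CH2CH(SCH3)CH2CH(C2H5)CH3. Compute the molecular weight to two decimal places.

Element totals:
  C: 12
  H: 25
  N: 1
  O: 2
  S: 1
Molecular formula: C12H25NO2S.
  M = 12(12.011) + 25(1.008) + 14.007 + 2(15.999) + 32.06
    = 144.132 + 25.200 + 14.007 + 31.998 + 32.060 = 247.397

247.40 g/mol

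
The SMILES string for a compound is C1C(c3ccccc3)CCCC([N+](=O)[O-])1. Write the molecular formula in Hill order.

C12H15NO2

Atom tally by fragment:
  cyclohexane ring core → C:6 H:12
  (− 2 ring H displaced by substituents)
  + C6H5 → C:6 H:5
  + NO2 → N:1 O:2
Element totals:
  C: 12
  H: 15
  N: 1
  O: 2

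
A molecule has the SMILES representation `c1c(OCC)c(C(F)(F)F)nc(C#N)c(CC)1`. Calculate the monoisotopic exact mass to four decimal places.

Atom tally by fragment:
  pyridine ring core → C:5 H:5 N:1
  (− 4 ring H displaced by substituents)
  + OC2H5 → C:2 H:5 O:1
  + CF3 → C:1 F:3
  + CN → C:1 N:1
  + C2H5 → C:2 H:5
Element totals:
  C: 11
  H: 11
  F: 3
  N: 2
  O: 1
Molecular formula: C11H11F3N2O.
  M = 11(12.0) + 11(1.007825) + 3(18.998403) + 2(14.003074) + 15.994915
    = 132.000000 + 11.086075 + 56.995209 + 28.006148 + 15.994915 = 244.082347

244.0823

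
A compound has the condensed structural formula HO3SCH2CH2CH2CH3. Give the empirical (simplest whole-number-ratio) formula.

Element totals:
  C: 4
  H: 10
  O: 3
  S: 1
Molecular formula: C4H10O3S.
gcd of subscripts (4, 10, 3, 1) = 1, so the empirical formula equals the molecular formula.

C4H10O3S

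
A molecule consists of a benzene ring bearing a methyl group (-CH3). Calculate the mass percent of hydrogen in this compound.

8.75%

Atom tally by fragment:
  benzene ring core → C:6 H:6
  (− 1 ring H displaced by substituents)
  + CH3 → C:1 H:3
Element totals:
  C: 7
  H: 8
Molecular formula: C7H8.
Molar mass = 92.141 g/mol.
Mass from H: 8 × 1.008 = 8.064 g/mol.
%H = 8.064 / 92.141 × 100 = 8.75%.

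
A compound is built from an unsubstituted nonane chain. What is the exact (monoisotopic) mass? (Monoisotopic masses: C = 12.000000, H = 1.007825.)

Atom tally by fragment:
  CH3 → C:1 H:3
  CH2 → C:1 H:2
  CH2 → C:1 H:2
  CH2 → C:1 H:2
  CH2 → C:1 H:2
  CH2 → C:1 H:2
  CH2 → C:1 H:2
  CH2 → C:1 H:2
  CH3 → C:1 H:3
Element totals:
  C: 9
  H: 20
Molecular formula: C9H20.
  M = 9(12.0) + 20(1.007825)
    = 108.000000 + 20.156500 = 128.156500

128.1565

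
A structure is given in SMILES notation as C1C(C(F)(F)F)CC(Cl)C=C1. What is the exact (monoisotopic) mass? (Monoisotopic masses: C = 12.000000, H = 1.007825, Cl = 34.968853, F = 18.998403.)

Atom tally by fragment:
  cyclohexene ring core → C:6 H:10
  (− 2 ring H displaced by substituents)
  + CF3 → C:1 F:3
  + Cl → Cl:1
Element totals:
  C: 7
  H: 8
  Cl: 1
  F: 3
Molecular formula: C7H8ClF3.
  M = 7(12.0) + 8(1.007825) + 34.968853 + 3(18.998403)
    = 84.000000 + 8.062600 + 34.968853 + 56.995209 = 184.026662

184.0267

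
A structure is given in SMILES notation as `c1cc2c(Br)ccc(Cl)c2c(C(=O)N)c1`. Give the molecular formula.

C11H7BrClNO

Atom tally by fragment:
  naphthalene ring system core → C:10 H:8
  (− 3 ring H displaced by substituents)
  + Br → Br:1
  + Cl → Cl:1
  + CONH2 → C:1 H:2 O:1 N:1
Element totals:
  C: 11
  H: 7
  Br: 1
  Cl: 1
  N: 1
  O: 1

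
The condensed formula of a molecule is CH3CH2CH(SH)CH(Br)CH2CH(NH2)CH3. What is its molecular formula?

C7H16BrNS

Element totals:
  C: 7
  H: 16
  Br: 1
  N: 1
  S: 1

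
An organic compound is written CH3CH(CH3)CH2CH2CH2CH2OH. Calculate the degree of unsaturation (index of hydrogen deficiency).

0

Element totals:
  C: 7
  H: 16
  O: 1
Molecular formula: C7H16O.
DoU = (2C + 2 + N − H − X) / 2 = (2·7 + 2 + 0 − 16 − 0) / 2 = 0.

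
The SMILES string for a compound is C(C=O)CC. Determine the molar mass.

Atom tally by fragment:
  OHCCH2 → C:2 H:3 O:1
  CH2 → C:1 H:2
  CH3 → C:1 H:3
Element totals:
  C: 4
  H: 8
  O: 1
Molecular formula: C4H8O.
  M = 4(12.011) + 8(1.008) + 15.999
    = 48.044 + 8.064 + 15.999 = 72.107

72.11 g/mol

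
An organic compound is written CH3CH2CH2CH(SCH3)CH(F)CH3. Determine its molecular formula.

C7H15FS

Atom tally by fragment:
  CH3 → C:1 H:3
  CH2 → C:1 H:2
  CH2 → C:1 H:2
  CH(SCH3) → C:2 H:4 S:1
  CH(F) → C:1 H:1 F:1
  CH3 → C:1 H:3
Element totals:
  C: 7
  H: 15
  F: 1
  S: 1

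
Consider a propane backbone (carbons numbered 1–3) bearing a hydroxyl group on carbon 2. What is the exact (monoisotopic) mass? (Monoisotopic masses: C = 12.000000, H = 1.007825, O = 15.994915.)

60.0575

Atom tally by fragment:
  CH3 → C:1 H:3
  CH(OH) → C:1 H:2 O:1
  CH3 → C:1 H:3
Element totals:
  C: 3
  H: 8
  O: 1
Molecular formula: C3H8O.
  M = 3(12.0) + 8(1.007825) + 15.994915
    = 36.000000 + 8.062600 + 15.994915 = 60.057515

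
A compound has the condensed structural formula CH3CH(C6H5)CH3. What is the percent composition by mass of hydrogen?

Element totals:
  C: 9
  H: 12
Molecular formula: C9H12.
Molar mass = 120.195 g/mol.
Mass from H: 12 × 1.008 = 12.096 g/mol.
%H = 12.096 / 120.195 × 100 = 10.06%.

10.06%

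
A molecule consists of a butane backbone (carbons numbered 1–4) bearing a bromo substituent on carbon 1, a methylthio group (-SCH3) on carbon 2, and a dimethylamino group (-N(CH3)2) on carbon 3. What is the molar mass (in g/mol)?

Atom tally by fragment:
  BrCH2 → C:1 H:2 Br:1
  CH(SCH3) → C:2 H:4 S:1
  CH(N(CH3)2) → C:3 H:7 N:1
  CH3 → C:1 H:3
Element totals:
  C: 7
  H: 16
  Br: 1
  N: 1
  S: 1
Molecular formula: C7H16BrNS.
  M = 7(12.011) + 16(1.008) + 79.904 + 14.007 + 32.06
    = 84.077 + 16.128 + 79.904 + 14.007 + 32.060 = 226.176

226.18 g/mol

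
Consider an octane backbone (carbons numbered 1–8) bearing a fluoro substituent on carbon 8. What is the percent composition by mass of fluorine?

14.37%

Atom tally by fragment:
  CH3 → C:1 H:3
  CH2 → C:1 H:2
  CH2 → C:1 H:2
  CH2 → C:1 H:2
  CH2 → C:1 H:2
  CH2 → C:1 H:2
  CH2 → C:1 H:2
  CH2F → C:1 H:2 F:1
Element totals:
  C: 8
  H: 17
  F: 1
Molecular formula: C8H17F.
Molar mass = 132.222 g/mol.
Mass from F: 1 × 18.998 = 18.998 g/mol.
%F = 18.998 / 132.222 × 100 = 14.37%.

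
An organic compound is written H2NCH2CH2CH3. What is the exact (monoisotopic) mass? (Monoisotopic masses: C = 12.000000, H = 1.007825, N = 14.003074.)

Element totals:
  C: 3
  H: 9
  N: 1
Molecular formula: C3H9N.
  M = 3(12.0) + 9(1.007825) + 14.003074
    = 36.000000 + 9.070425 + 14.003074 = 59.073499

59.0735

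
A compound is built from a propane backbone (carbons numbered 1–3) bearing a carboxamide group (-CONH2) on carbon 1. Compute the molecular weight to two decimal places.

Atom tally by fragment:
  H2NOCCH2 → C:2 H:4 O:1 N:1
  CH2 → C:1 H:2
  CH3 → C:1 H:3
Element totals:
  C: 4
  H: 9
  N: 1
  O: 1
Molecular formula: C4H9NO.
  M = 4(12.011) + 9(1.008) + 14.007 + 15.999
    = 48.044 + 9.072 + 14.007 + 15.999 = 87.122

87.12 g/mol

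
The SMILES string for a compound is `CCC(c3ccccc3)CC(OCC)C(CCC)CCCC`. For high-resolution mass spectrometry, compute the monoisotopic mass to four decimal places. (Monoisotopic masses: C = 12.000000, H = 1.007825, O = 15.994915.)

304.2766

Atom tally by fragment:
  CH3 → C:1 H:3
  CH2 → C:1 H:2
  CH(C6H5) → C:7 H:6
  CH2 → C:1 H:2
  CH(OC2H5) → C:3 H:6 O:1
  CH(CH2CH2CH3) → C:4 H:8
  CH2 → C:1 H:2
  CH2 → C:1 H:2
  CH2 → C:1 H:2
  CH3 → C:1 H:3
Element totals:
  C: 21
  H: 36
  O: 1
Molecular formula: C21H36O.
  M = 21(12.0) + 36(1.007825) + 15.994915
    = 252.000000 + 36.281700 + 15.994915 = 304.276615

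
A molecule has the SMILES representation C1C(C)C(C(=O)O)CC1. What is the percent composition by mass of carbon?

Atom tally by fragment:
  cyclopentane ring core → C:5 H:10
  (− 2 ring H displaced by substituents)
  + CH3 → C:1 H:3
  + COOH → C:1 H:1 O:2
Element totals:
  C: 7
  H: 12
  O: 2
Molecular formula: C7H12O2.
Molar mass = 128.171 g/mol.
Mass from C: 7 × 12.011 = 84.077 g/mol.
%C = 84.077 / 128.171 × 100 = 65.60%.

65.60%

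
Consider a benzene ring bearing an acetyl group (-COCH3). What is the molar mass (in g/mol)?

120.15 g/mol

Atom tally by fragment:
  benzene ring core → C:6 H:6
  (− 1 ring H displaced by substituents)
  + COCH3 → C:2 H:3 O:1
Element totals:
  C: 8
  H: 8
  O: 1
Molecular formula: C8H8O.
  M = 8(12.011) + 8(1.008) + 15.999
    = 96.088 + 8.064 + 15.999 = 120.151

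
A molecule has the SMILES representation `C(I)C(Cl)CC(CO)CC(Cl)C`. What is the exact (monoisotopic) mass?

Atom tally by fragment:
  ICH2 → C:1 H:2 I:1
  CH(Cl) → C:1 H:1 Cl:1
  CH2 → C:1 H:2
  CH(CH2OH) → C:2 H:4 O:1
  CH2 → C:1 H:2
  CH(Cl) → C:1 H:1 Cl:1
  CH3 → C:1 H:3
Element totals:
  C: 8
  H: 15
  Cl: 2
  I: 1
  O: 1
Molecular formula: C8H15Cl2IO.
  M = 8(12.0) + 15(1.007825) + 2(34.968853) + 126.904472 + 15.994915
    = 96.000000 + 15.117375 + 69.937706 + 126.904472 + 15.994915 = 323.954468

323.9545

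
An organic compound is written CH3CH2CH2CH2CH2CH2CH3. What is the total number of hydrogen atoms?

Atom tally by fragment:
  CH3 → C:1 H:3
  CH2 → C:1 H:2
  CH2 → C:1 H:2
  CH2 → C:1 H:2
  CH2 → C:1 H:2
  CH2 → C:1 H:2
  CH3 → C:1 H:3
Element totals:
  C: 7
  H: 16

16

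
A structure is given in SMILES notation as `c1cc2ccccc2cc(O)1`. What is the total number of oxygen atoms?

1

Atom tally by fragment:
  naphthalene ring system core → C:10 H:8
  (− 1 ring H displaced by substituents)
  + OH → O:1 H:1
Element totals:
  C: 10
  H: 8
  O: 1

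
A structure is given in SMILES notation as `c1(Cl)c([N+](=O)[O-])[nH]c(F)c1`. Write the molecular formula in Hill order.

Atom tally by fragment:
  pyrrole ring core → C:4 H:5 N:1
  (− 3 ring H displaced by substituents)
  + Cl → Cl:1
  + NO2 → N:1 O:2
  + F → F:1
Element totals:
  C: 4
  H: 2
  Cl: 1
  F: 1
  N: 2
  O: 2

C4H2ClFN2O2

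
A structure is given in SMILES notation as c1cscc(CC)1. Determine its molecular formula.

C6H8S

Atom tally by fragment:
  thiophene ring core → C:4 H:4 S:1
  (− 1 ring H displaced by substituents)
  + C2H5 → C:2 H:5
Element totals:
  C: 6
  H: 8
  S: 1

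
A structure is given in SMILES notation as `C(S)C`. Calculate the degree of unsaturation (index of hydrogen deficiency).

0

Atom tally by fragment:
  HSCH2 → C:1 H:3 S:1
  CH3 → C:1 H:3
Element totals:
  C: 2
  H: 6
  S: 1
Molecular formula: C2H6S.
DoU = (2C + 2 + N − H − X) / 2 = (2·2 + 2 + 0 − 6 − 0) / 2 = 0.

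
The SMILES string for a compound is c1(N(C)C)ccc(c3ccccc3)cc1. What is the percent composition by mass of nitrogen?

Atom tally by fragment:
  benzene ring core → C:6 H:6
  (− 2 ring H displaced by substituents)
  + N(CH3)2 → N:1 C:2 H:6
  + C6H5 → C:6 H:5
Element totals:
  C: 14
  H: 15
  N: 1
Molecular formula: C14H15N.
Molar mass = 197.281 g/mol.
Mass from N: 1 × 14.007 = 14.007 g/mol.
%N = 14.007 / 197.281 × 100 = 7.10%.

7.10%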